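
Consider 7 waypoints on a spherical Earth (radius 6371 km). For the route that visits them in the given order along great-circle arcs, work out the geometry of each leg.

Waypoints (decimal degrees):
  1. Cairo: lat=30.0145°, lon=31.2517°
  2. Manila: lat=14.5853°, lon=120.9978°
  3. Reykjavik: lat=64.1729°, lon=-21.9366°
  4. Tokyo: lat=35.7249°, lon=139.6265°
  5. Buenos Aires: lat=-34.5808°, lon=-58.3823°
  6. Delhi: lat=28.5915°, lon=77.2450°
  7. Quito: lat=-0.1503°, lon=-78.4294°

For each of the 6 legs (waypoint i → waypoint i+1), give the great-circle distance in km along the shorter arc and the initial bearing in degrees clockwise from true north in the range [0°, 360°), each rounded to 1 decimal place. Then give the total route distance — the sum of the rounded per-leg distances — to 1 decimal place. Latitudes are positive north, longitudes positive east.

Leg 1: dist=9179.0 km, bearing=77.4°
Leg 2: dist=10708.2 km, bearing=344.7°
Leg 3: dist=8789.4 km, bearing=15.2°
Leg 4: dist=18375.2 km, bearing=90.8°
Leg 5: dist=15793.4 km, bearing=86.5°
Leg 6: dist=15929.7 km, bearing=316.5°
Total: 78774.9 km

Leg 1: φ1=0.5238518, φ2=0.2545615, Δφ=-0.2692903, Δλ=1.5663649 rad; a=sin²(Δφ/2)+cosφ1·cosφ2·sin²(Δλ/2)=0.4351604048; c=2·atan2(√a, √(1-a))=1.440750896; dist=6371·c=9179.024 ≈ 9179.0 km; running total=9179.0 km
Leg 1 bearing: y=sinΔλ·cosφ2=0.96776431, x=cosφ1·sinφ2-sinφ1·cosφ2·cosΔλ=0.21590635; θ=atan2(y, x)=77.4234° ≈ 77.4°
Leg 2: φ1=0.2545615, φ2=1.1200284, Δφ=0.8654669, Δλ=-2.4946759 rad; a=sin²(Δφ/2)+cosφ1·cosφ2·sin²(Δλ/2)=0.5548802318; c=2·atan2(√a, √(1-a))=1.680778381; dist=6371·c=10708.239 ≈ 10708.2 km; running total=19887.2 km
Leg 2 bearing: y=sinΔλ·cosφ2=-0.26258305, x=cosφ1·sinφ2-sinφ1·cosφ2·cosΔλ=0.95864633; θ=atan2(y, x)=-15.3182° <0 so +360° → 344.6818° ≈ 344.7°
Leg 3: φ1=1.1200284, φ2=0.6235171, Δφ=-0.4965113, Δλ=2.8198080 rad; a=sin²(Δφ/2)+cosφ1·cosφ2·sin²(Δλ/2)=0.4049776315; c=2·atan2(√a, √(1-a))=1.379588613; dist=6371·c=8789.359 ≈ 8789.4 km; running total=28676.6 km
Leg 3 bearing: y=sinΔλ·cosφ2=0.25674937, x=cosφ1·sinφ2-sinφ1·cosφ2·cosΔλ=0.94760897; θ=atan2(y, x)=15.1600° ≈ 15.2°
Leg 4: φ1=0.6235171, φ2=-0.6035488, Δφ=-1.2270659, Δλ=-3.4559055 rad; a=sin²(Δφ/2)+cosφ1·cosφ2·sin²(Δλ/2)=0.9835275149; c=2·atan2(√a, √(1-a))=2.884192298; dist=6371·c=18375.189 ≈ 18375.2 km; running total=47051.8 km
Leg 4 bearing: y=sinΔλ·cosφ2=0.25454218, x=cosφ1·sinφ2-sinφ1·cosφ2·cosΔλ=-0.00358471; θ=atan2(y, x)=90.8068° ≈ 90.8°
Leg 5: φ1=-0.6035488, φ2=0.4990158, Δφ=1.1025646, Δλ=2.3671429 rad; a=sin²(Δφ/2)+cosφ1·cosφ2·sin²(Δλ/2)=0.8941837231; c=2·atan2(√a, √(1-a))=2.478947118; dist=6371·c=15793.372 ≈ 15793.4 km; running total=62845.2 km
Leg 5 bearing: y=sinΔλ·cosφ2=0.61404320, x=cosφ1·sinφ2-sinφ1·cosφ2·cosΔλ=0.03778520; θ=atan2(y, x)=86.4787° ≈ 86.5°
Leg 6: φ1=0.4990158, φ2=-0.0026232, Δφ=-0.5016390, Δλ=-2.7170308 rad; a=sin²(Δφ/2)+cosφ1·cosφ2·sin²(Δλ/2)=0.9006761869; c=2·atan2(√a, √(1-a))=2.500348900; dist=6371·c=15929.723 ≈ 15929.7 km; running total=78774.9 km
Leg 6 bearing: y=sinΔλ·cosφ2=-0.41192012, x=cosφ1·sinφ2-sinφ1·cosφ2·cosΔλ=0.43376974; θ=atan2(y, x)=-43.5200° <0 so +360° → 316.4800° ≈ 316.5°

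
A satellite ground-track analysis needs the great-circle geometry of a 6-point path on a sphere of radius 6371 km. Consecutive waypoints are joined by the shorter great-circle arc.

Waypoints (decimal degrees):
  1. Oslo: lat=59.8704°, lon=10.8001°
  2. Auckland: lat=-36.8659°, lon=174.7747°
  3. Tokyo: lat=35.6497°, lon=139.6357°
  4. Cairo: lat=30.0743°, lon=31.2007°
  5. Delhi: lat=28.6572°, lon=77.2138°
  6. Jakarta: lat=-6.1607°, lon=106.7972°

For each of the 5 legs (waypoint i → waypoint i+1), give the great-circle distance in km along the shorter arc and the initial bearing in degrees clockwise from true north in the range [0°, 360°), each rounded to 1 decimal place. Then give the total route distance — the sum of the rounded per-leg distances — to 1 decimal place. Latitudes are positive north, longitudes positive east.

Leg 1: dist=17213.6 km, bearing=31.3°
Leg 2: dist=8841.7 km, bearing=331.6°
Leg 3: dist=9563.1 km, bearing=304.6°
Leg 4: dist=4431.3 km, bearing=80.2°
Leg 5: dist=5002.6 km, bearing=136.0°
Total: 45052.3 km

Leg 1: φ1=1.0449356, φ2=-0.6434313, Δφ=-1.6883669, Δλ=2.8618967 rad; a=sin²(Δφ/2)+cosφ1·cosφ2·sin²(Δλ/2)=0.9524341248; c=2·atan2(√a, √(1-a))=2.701866449; dist=6371·c=17213.591 ≈ 17213.6 km; running total=17213.6 km
Leg 1 bearing: y=sinΔλ·cosφ2=0.22086233, x=cosφ1·sinφ2-sinφ1·cosφ2·cosΔλ=0.36391384; θ=atan2(y, x)=31.2539° ≈ 31.3°
Leg 2: φ1=-0.6434313, φ2=0.6222046, Δφ=1.2656360, Δλ=-0.6132912 rad; a=sin²(Δφ/2)+cosφ1·cosφ2·sin²(Δλ/2)=0.4090156087; c=2·atan2(√a, √(1-a))=1.387808034; dist=6371·c=8841.725 ≈ 8841.7 km; running total=26055.3 km
Leg 2 bearing: y=sinΔλ·cosφ2=-0.46769911, x=cosφ1·sinφ2-sinφ1·cosφ2·cosΔλ=0.86495370; θ=atan2(y, x)=-28.4010° <0 so +360° → 331.5990° ≈ 331.6°
Leg 3: φ1=0.6222046, φ2=0.5248956, Δφ=-0.0973091, Δλ=-1.8925478 rad; a=sin²(Δφ/2)+cosφ1·cosφ2·sin²(Δλ/2)=0.4651519569; c=2·atan2(√a, √(1-a))=1.501043692; dist=6371·c=9563.149 ≈ 9563.1 km; running total=35618.4 km
Leg 3 bearing: y=sinΔλ·cosφ2=-0.82096778, x=cosφ1·sinφ2-sinφ1·cosφ2·cosΔλ=0.56670482; θ=atan2(y, x)=-55.3831° <0 so +360° → 304.6169° ≈ 304.6°
Leg 4: φ1=0.5248956, φ2=0.5001625, Δφ=-0.0247331, Δλ=0.8030801 rad; a=sin²(Δφ/2)+cosφ1·cosφ2·sin²(Δλ/2)=0.1161492745; c=2·atan2(√a, √(1-a))=0.695549879; dist=6371·c=4431.348 ≈ 4431.3 km; running total=40049.7 km
Leg 4 bearing: y=sinΔλ·cosφ2=0.63136337, x=cosφ1·sinφ2-sinφ1·cosφ2·cosΔλ=0.10961194; θ=atan2(y, x)=80.1510° ≈ 80.2°
Leg 5: φ1=0.5001625, φ2=-0.1075245, Δφ=-0.6076870, Δλ=0.5163277 rad; a=sin²(Δφ/2)+cosφ1·cosφ2·sin²(Δλ/2)=0.1463808737; c=2·atan2(√a, √(1-a))=0.785212217; dist=6371·c=5002.587 ≈ 5002.6 km; running total=45052.3 km
Leg 5 bearing: y=sinΔλ·cosφ2=0.49083878, x=cosφ1·sinφ2-sinφ1·cosφ2·cosΔλ=-0.50881367; θ=atan2(y, x)=136.0301° ≈ 136.0°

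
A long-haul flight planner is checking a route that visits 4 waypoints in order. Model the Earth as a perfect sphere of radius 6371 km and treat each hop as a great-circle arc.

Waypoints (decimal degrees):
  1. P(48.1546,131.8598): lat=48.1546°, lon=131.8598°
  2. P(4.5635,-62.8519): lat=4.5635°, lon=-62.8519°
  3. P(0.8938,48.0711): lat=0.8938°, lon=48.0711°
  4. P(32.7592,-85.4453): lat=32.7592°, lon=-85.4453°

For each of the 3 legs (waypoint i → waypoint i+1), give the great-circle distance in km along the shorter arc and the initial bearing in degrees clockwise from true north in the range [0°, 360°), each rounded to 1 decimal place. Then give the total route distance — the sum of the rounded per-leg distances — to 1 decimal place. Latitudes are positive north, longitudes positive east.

Leg 1: dist=13980.3 km, bearing=18.2°
Leg 2: dist=12317.6 km, bearing=87.3°
Leg 3: dist=13875.8 km, bearing=312.1°
Total: 40173.7 km

Leg 1: φ1=0.8404563, φ2=0.0796481, Δφ=-0.7608082, Δλ=-3.3983603 rad; a=sin²(Δφ/2)+cosφ1·cosφ2·sin²(Δλ/2)=0.7919676981; c=2·atan2(√a, √(1-a))=2.194364354; dist=6371·c=13980.295 ≈ 13980.3 km; running total=13980.3 km
Leg 1 bearing: y=sinΔλ·cosφ2=0.25315036, x=cosφ1·sinφ2-sinφ1·cosφ2·cosΔλ=0.77131987; θ=atan2(y, x)=18.1700° ≈ 18.2°
Leg 2: φ1=0.0796481, φ2=0.0155998, Δφ=-0.0640483, Δλ=1.9359716 rad; a=sin²(Δφ/2)+cosφ1·cosφ2·sin²(Δλ/2)=0.6773482061; c=2·atan2(√a, √(1-a))=1.933385675; dist=6371·c=12317.600 ≈ 12317.6 km; running total=26297.9 km
Leg 2 bearing: y=sinΔλ·cosφ2=0.93394754, x=cosφ1·sinφ2-sinφ1·cosφ2·cosΔλ=0.04395952; θ=atan2(y, x)=87.3052° ≈ 87.3°
Leg 3: φ1=0.0155998, φ2=0.5717559, Δφ=0.5561561, Δλ=-2.3303008 rad; a=sin²(Δφ/2)+cosφ1·cosφ2·sin²(Δλ/2)=0.7852682726; c=2·atan2(√a, √(1-a))=2.177955344; dist=6371·c=13875.753 ≈ 13875.8 km; running total=40173.7 km
Leg 3 bearing: y=sinΔλ·cosφ2=-0.60983941, x=cosφ1·sinφ2-sinφ1·cosφ2·cosΔλ=0.55007631; θ=atan2(y, x)=-47.9495° <0 so +360° → 312.0505° ≈ 312.1°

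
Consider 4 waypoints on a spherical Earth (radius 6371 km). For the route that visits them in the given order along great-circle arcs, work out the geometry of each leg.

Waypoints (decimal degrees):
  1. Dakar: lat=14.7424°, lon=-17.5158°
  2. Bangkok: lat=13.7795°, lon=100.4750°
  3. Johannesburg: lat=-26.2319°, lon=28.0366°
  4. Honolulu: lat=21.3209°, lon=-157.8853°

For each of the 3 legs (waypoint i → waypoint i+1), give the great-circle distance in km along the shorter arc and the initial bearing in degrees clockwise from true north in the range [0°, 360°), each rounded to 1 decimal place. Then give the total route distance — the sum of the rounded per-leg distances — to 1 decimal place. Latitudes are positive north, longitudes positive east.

Leg 1: dist=12492.3 km, bearing=68.0°
Leg 2: dist=8999.4 km, bearing=240.0°
Leg 3: dist=19202.1 km, bearing=131.0°
Total: 40693.8 km

Leg 1: φ1=0.2573034, φ2=0.2404976, Δφ=-0.0168058, Δλ=2.0593279 rad; a=sin²(Δφ/2)+cosφ1·cosφ2·sin²(Δλ/2)=0.6901022001; c=2·atan2(√a, √(1-a))=1.960813610; dist=6371·c=12492.344 ≈ 12492.3 km; running total=12492.3 km
Leg 1 bearing: y=sinΔλ·cosφ2=0.85760918, x=cosφ1·sinφ2-sinφ1·cosφ2·cosΔλ=0.34633959; θ=atan2(y, x)=68.0090° ≈ 68.0°
Leg 2: φ1=0.2404976, φ2=-0.4578330, Δφ=-0.6983307, Δλ=-1.2642886 rad; a=sin²(Δφ/2)+cosφ1·cosφ2·sin²(Δλ/2)=0.4212063209; c=2·atan2(√a, √(1-a))=1.412549322; dist=6371·c=8999.352 ≈ 8999.4 km; running total=21491.7 km
Leg 2 bearing: y=sinΔλ·cosφ2=-0.85520545, x=cosφ1·sinφ2-sinφ1·cosφ2·cosΔλ=-0.49375080; θ=atan2(y, x)=-119.9999° <0 so +360° → 240.0001° ≈ 240.0°
Leg 3: φ1=-0.4578330, φ2=0.3721199, Δφ=0.8299529, Δλ=-3.2449493 rad; a=sin²(Δφ/2)+cosφ1·cosφ2·sin²(Δλ/2)=0.9959347782; c=2·atan2(√a, √(1-a))=3.013987913; dist=6371·c=19202.117 ≈ 19202.1 km; running total=40693.8 km
Leg 3 bearing: y=sinΔλ·cosφ2=0.09611145, x=cosφ1·sinφ2-sinφ1·cosφ2·cosΔλ=-0.08341086; θ=atan2(y, x)=130.9533° ≈ 131.0°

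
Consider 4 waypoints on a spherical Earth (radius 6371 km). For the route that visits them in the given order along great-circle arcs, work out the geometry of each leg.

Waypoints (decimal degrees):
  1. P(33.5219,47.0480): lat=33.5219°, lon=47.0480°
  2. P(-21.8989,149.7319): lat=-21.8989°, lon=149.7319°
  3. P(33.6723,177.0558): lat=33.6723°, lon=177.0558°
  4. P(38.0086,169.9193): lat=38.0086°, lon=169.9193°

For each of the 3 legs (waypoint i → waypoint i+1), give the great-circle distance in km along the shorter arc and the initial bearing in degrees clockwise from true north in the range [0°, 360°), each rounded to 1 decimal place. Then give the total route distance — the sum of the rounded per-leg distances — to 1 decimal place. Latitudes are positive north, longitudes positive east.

Leg 1: φ1=0.5850675, φ2=-0.3822079, Δφ=-0.9672754, Δλ=1.7921721 rad; a=sin²(Δφ/2)+cosφ1·cosφ2·sin²(Δλ/2)=0.6879090502; c=2·atan2(√a, √(1-a))=1.956075760; dist=6371·c=12462.159 ≈ 12462.2 km; running total=12462.2 km
Leg 1 bearing: y=sinΔλ·cosφ2=0.90520059, x=cosφ1·sinφ2-sinφ1·cosφ2·cosΔλ=-0.19842544; θ=atan2(y, x)=102.3640° ≈ 102.4°
Leg 2: φ1=-0.3822079, φ2=0.5876925, Δφ=0.9699004, Δλ=0.4768920 rad; a=sin²(Δφ/2)+cosφ1·cosφ2·sin²(Δλ/2)=0.2603863798; c=2·atan2(√a, √(1-a))=1.071022273; dist=6371·c=6823.483 ≈ 6823.5 km; running total=19285.7 km
Leg 2 bearing: y=sinΔλ·cosφ2=0.38200682, x=cosφ1·sinφ2-sinφ1·cosφ2·cosΔλ=0.79019747; θ=atan2(y, x)=25.8006° ≈ 25.8°
Leg 3: φ1=0.5876925, φ2=0.6633752, Δφ=0.0756827, Δλ=-0.1245554 rad; a=sin²(Δφ/2)+cosφ1·cosφ2·sin²(Δλ/2)=0.0039712297; c=2·atan2(√a, √(1-a))=0.126118955; dist=6371·c=803.504 ≈ 803.5 km; running total=20089.2 km
Leg 3 bearing: y=sinΔλ·cosφ2=-0.09788594, x=cosφ1·sinφ2-sinφ1·cosφ2·cosΔλ=0.07899480; θ=atan2(y, x)=-51.0962° <0 so +360° → 308.9038° ≈ 308.9°

Leg 1: dist=12462.2 km, bearing=102.4°
Leg 2: dist=6823.5 km, bearing=25.8°
Leg 3: dist=803.5 km, bearing=308.9°
Total: 20089.2 km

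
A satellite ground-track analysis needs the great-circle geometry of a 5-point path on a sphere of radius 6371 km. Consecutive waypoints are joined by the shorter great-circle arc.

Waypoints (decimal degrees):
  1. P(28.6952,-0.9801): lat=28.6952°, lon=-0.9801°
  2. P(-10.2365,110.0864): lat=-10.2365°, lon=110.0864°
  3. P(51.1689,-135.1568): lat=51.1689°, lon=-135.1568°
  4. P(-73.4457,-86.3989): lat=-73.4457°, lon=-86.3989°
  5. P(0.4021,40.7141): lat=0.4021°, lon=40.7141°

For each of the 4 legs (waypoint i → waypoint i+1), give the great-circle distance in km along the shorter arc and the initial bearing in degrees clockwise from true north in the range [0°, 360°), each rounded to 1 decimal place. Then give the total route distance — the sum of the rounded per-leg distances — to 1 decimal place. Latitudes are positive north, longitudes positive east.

Leg 1: dist=12598.9 km, bearing=89.1°
Leg 2: dist=12607.3 km, bearing=38.3°
Leg 3: dist=14341.0 km, bearing=164.0°
Leg 4: dist=11151.8 km, bearing=125.9°
Total: 50699.0 km

Leg 1: φ1=0.5008257, φ2=-0.1786606, Δφ=-0.6794863, Δλ=1.9384761 rad; a=sin²(Δφ/2)+cosφ1·cosφ2·sin²(Δλ/2)=0.6978075866; c=2·atan2(√a, √(1-a))=1.977533901; dist=6371·c=12598.868 ≈ 12598.9 km; running total=12598.9 km
Leg 1 bearing: y=sinΔλ·cosφ2=0.91831032, x=cosφ1·sinφ2-sinφ1·cosφ2·cosΔλ=0.01395707; θ=atan2(y, x)=89.1292° ≈ 89.1°
Leg 2: φ1=-0.1786606, φ2=0.8930658, Δφ=1.0717264, Δλ=-4.2803013 rad; a=sin²(Δφ/2)+cosφ1·cosφ2·sin²(Δλ/2)=0.6984179303; c=2·atan2(√a, √(1-a))=1.978863404; dist=6371·c=12607.339 ≈ 12607.3 km; running total=25206.2 km
Leg 2 bearing: y=sinΔλ·cosφ2=0.56939890, x=cosφ1·sinφ2-sinφ1·cosφ2·cosΔλ=0.71993486; θ=atan2(y, x)=38.3406° ≈ 38.3°
Leg 3: φ1=0.8930658, φ2=-1.2818693, Δφ=-2.1749351, Δλ=0.8509859 rad; a=sin²(Δφ/2)+cosφ1·cosφ2·sin²(Δλ/2)=0.8144657698; c=2·atan2(√a, √(1-a))=2.250974478; dist=6371·c=14340.958 ≈ 14341.0 km; running total=39547.2 km
Leg 3 bearing: y=sinΔλ·cosφ2=0.21424303, x=cosφ1·sinφ2-sinφ1·cosφ2·cosΔλ=-0.74735871; θ=atan2(y, x)=164.0042° ≈ 164.0°
Leg 4: φ1=-1.2818693, φ2=0.0070180, Δφ=1.2888873, Δλ=2.2185404 rad; a=sin²(Δφ/2)+cosφ1·cosφ2·sin²(Δλ/2)=0.5893213590; c=2·atan2(√a, √(1-a))=1.750403133; dist=6371·c=11151.818 ≈ 11151.8 km; running total=50699.0 km
Leg 4 bearing: y=sinΔλ·cosφ2=0.79742741, x=cosφ1·sinφ2-sinφ1·cosφ2·cosΔλ=-0.57636474; θ=atan2(y, x)=125.8587° ≈ 125.9°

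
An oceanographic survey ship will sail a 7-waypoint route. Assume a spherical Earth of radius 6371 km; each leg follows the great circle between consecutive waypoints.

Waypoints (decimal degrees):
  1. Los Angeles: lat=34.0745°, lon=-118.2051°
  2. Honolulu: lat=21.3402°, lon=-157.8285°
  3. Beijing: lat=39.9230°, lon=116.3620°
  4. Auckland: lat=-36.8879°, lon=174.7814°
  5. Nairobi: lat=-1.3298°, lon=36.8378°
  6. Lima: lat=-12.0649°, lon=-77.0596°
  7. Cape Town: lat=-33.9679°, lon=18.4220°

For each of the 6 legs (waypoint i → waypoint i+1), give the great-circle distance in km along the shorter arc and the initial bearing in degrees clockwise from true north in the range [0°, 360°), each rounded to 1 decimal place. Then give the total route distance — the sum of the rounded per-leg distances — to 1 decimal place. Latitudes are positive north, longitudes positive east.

Leg 1: φ1=0.5947122, φ2=0.3724568, Δφ=-0.2222555, Δλ=-0.6915588 rad; a=sin²(Δφ/2)+cosφ1·cosφ2·sin²(Δλ/2)=0.1009256112; c=2·atan2(√a, √(1-a))=0.646580164; dist=6371·c=4119.362 ≈ 4119.4 km; running total=4119.4 km
Leg 1 bearing: y=sinΔλ·cosφ2=-0.59401279, x=cosφ1·sinφ2-sinφ1·cosφ2·cosΔλ=-0.10053522; θ=atan2(y, x)=-99.6061° <0 so +360° → 260.3939° ≈ 260.4°
Leg 2: φ1=0.3724568, φ2=0.6967878, Δφ=0.3243310, Δλ=4.7855270 rad; a=sin²(Δφ/2)+cosφ1·cosφ2·sin²(Δλ/2)=0.3571317710; c=2·atan2(√a, √(1-a))=1.281021489; dist=6371·c=8161.388 ≈ 8161.4 km; running total=12280.8 km
Leg 2 bearing: y=sinΔλ·cosφ2=-0.76485735, x=cosφ1·sinφ2-sinφ1·cosφ2·cosΔλ=0.57736289; θ=atan2(y, x)=-52.9522° <0 so +360° → 307.0478° ≈ 307.0°
Leg 3: φ1=0.6967878, φ2=-0.6438153, Δφ=-1.3406031, Δλ=1.0196109 rad; a=sin²(Δφ/2)+cosφ1·cosφ2·sin²(Δλ/2)=0.5319947419; c=2·atan2(√a, √(1-a))=1.634829560; dist=6371·c=10415.499 ≈ 10415.5 km; running total=22696.3 km
Leg 3 bearing: y=sinΔλ·cosφ2=0.68136281, x=cosφ1·sinφ2-sinφ1·cosφ2·cosΔλ=-0.72914338; θ=atan2(y, x)=136.9401° ≈ 136.9°
Leg 4: φ1=-0.6438153, φ2=-0.0232094, Δφ=0.6206059, Δλ=-2.4075700 rad; a=sin²(Δφ/2)+cosφ1·cosφ2·sin²(Δλ/2)=0.7898792399; c=2·atan2(√a, √(1-a))=2.189228566; dist=6371·c=13947.575 ≈ 13947.6 km; running total=36643.9 km
Leg 4 bearing: y=sinΔλ·cosφ2=-0.66968140, x=cosφ1·sinφ2-sinφ1·cosφ2·cosΔλ=-0.46411952; θ=atan2(y, x)=-124.7237° <0 so +360° → 235.2763° ≈ 235.3°
Leg 5: φ1=-0.0232094, φ2=-0.2105722, Δφ=-0.1873628, Δλ=-1.9878846 rad; a=sin²(Δφ/2)+cosφ1·cosφ2·sin²(Δλ/2)=0.6955972793; c=2·atan2(√a, √(1-a))=1.972725561; dist=6371·c=12568.235 ≈ 12568.2 km; running total=49212.1 km
Leg 5 bearing: y=sinΔλ·cosφ2=-0.89407741, x=cosφ1·sinφ2-sinφ1·cosφ2·cosΔλ=-0.21815685; θ=atan2(y, x)=-103.7124° <0 so +360° → 256.2876° ≈ 256.3°
Leg 6: φ1=-0.2105722, φ2=-0.5928517, Δφ=-0.3822795, Δλ=1.6664683 rad; a=sin²(Δφ/2)+cosφ1·cosφ2·sin²(Δλ/2)=0.4803447702; c=2·atan2(√a, √(1-a))=1.531475736; dist=6371·c=9757.032 ≈ 9757.0 km; running total=58969.1 km
Leg 6 bearing: y=sinΔλ·cosφ2=0.82555805, x=cosφ1·sinφ2-sinφ1·cosφ2·cosΔλ=-0.56294635; θ=atan2(y, x)=124.2900° ≈ 124.3°

Leg 1: dist=4119.4 km, bearing=260.4°
Leg 2: dist=8161.4 km, bearing=307.0°
Leg 3: dist=10415.5 km, bearing=136.9°
Leg 4: dist=13947.6 km, bearing=235.3°
Leg 5: dist=12568.2 km, bearing=256.3°
Leg 6: dist=9757.0 km, bearing=124.3°
Total: 58969.1 km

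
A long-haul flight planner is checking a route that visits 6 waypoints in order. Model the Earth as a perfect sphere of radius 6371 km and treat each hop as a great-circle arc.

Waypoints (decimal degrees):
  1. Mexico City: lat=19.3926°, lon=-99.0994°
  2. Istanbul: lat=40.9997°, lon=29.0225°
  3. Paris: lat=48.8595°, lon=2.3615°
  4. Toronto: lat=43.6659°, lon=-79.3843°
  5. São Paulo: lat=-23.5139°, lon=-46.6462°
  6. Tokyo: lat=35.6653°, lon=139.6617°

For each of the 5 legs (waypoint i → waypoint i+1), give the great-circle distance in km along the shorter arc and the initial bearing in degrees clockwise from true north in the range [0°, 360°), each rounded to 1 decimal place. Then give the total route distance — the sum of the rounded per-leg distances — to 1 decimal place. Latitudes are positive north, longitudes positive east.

Leg 1: dist=11431.5 km, bearing=37.5°
Leg 2: dist=2258.7 km, bearing=301.7°
Leg 3: dist=6000.4 km, bearing=297.7°
Leg 4: dist=8183.1 km, bearing=148.9°
Leg 5: dist=18533.6 km, bearing=337.2°
Total: 46407.3 km

Leg 1: φ1=0.3384647, φ2=0.7155798, Δφ=0.3771150, Δλ=2.2361490 rad; a=sin²(Δφ/2)+cosφ1·cosφ2·sin²(Δλ/2)=0.6108213234; c=2·atan2(√a, √(1-a))=1.794295021; dist=6371·c=11431.454 ≈ 11431.5 km; running total=11431.5 km
Leg 1 bearing: y=sinΔλ·cosφ2=0.59373206, x=cosφ1·sinφ2-sinφ1·cosφ2·cosΔλ=0.77353524; θ=atan2(y, x)=37.5083° ≈ 37.5°
Leg 2: φ1=0.7155798, φ2=0.8527591, Δφ=0.1371794, Δλ=-0.4653222 rad; a=sin²(Δφ/2)+cosφ1·cosφ2·sin²(Δλ/2)=0.0310935288; c=2·atan2(√a, √(1-a))=0.354520812; dist=6371·c=2258.652 ≈ 2258.7 km; running total=13690.2 km
Leg 2 bearing: y=sinΔλ·cosφ2=-0.29521031, x=cosφ1·sinφ2-sinφ1·cosφ2·cosΔλ=0.18264107; θ=atan2(y, x)=-58.2557° <0 so +360° → 301.7443° ≈ 301.7°
Leg 3: φ1=0.8527591, φ2=0.7621137, Δφ=-0.0906454, Δλ=-1.4267334 rad; a=sin²(Δφ/2)+cosφ1·cosφ2·sin²(Δλ/2)=0.2058483136; c=2·atan2(√a, √(1-a))=0.941837215; dist=6371·c=6000.445 ≈ 6000.4 km; running total=19690.6 km
Leg 3 bearing: y=sinΔλ·cosφ2=-0.71588463, x=cosφ1·sinφ2-sinφ1·cosφ2·cosΔλ=0.37604300; θ=atan2(y, x)=-62.2878° <0 so +360° → 297.7122° ≈ 297.7°
Leg 4: φ1=0.7621137, φ2=-0.4103950, Δφ=-1.1725087, Δλ=0.5713876 rad; a=sin²(Δφ/2)+cosφ1·cosφ2·sin²(Δλ/2)=0.3587627636; c=2·atan2(√a, √(1-a))=1.284423669; dist=6371·c=8183.063 ≈ 8183.1 km; running total=27873.7 km
Leg 4 bearing: y=sinΔλ·cosφ2=0.49589356, x=cosφ1·sinφ2-sinφ1·cosφ2·cosΔλ=-0.82115635; θ=atan2(y, x)=148.8724° ≈ 148.9°
Leg 5: φ1=-0.4103950, φ2=0.6224769, Δφ=1.0328719, Δλ=3.2516863 rad; a=sin²(Δφ/2)+cosφ1·cosφ2·sin²(Δλ/2)=0.9865422902; c=2·atan2(√a, √(1-a))=2.909054340; dist=6371·c=18533.585 ≈ 18533.6 km; running total=46407.3 km
Leg 5 bearing: y=sinΔλ·cosφ2=-0.08926353, x=cosφ1·sinφ2-sinφ1·cosφ2·cosΔλ=0.21245805; θ=atan2(y, x)=-22.7895° <0 so +360° → 337.2105° ≈ 337.2°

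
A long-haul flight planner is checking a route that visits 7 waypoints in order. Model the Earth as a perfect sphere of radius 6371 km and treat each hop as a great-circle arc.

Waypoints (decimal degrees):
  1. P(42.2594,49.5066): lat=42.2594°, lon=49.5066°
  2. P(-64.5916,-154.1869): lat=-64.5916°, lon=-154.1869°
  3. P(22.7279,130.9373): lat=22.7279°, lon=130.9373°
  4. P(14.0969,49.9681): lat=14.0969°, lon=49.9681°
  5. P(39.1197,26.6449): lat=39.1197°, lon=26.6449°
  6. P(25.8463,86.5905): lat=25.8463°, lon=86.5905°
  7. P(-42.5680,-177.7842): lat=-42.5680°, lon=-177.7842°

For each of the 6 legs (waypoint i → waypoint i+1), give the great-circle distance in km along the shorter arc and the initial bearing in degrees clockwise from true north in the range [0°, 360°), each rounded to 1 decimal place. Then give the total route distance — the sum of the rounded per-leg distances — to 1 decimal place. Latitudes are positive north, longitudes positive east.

Leg 1: dist=17115.8 km, bearing=156.9°
Leg 2: dist=11589.3 km, bearing=293.3°
Leg 3: dist=8499.4 km, bearing=279.8°
Leg 4: dist=3598.9 km, bearing=325.0°
Leg 5: dist=5708.3 km, bearing=86.0°
Leg 6: dist=12353.0 km, bearing=128.2°
Total: 58864.7 km

Leg 1: φ1=0.7375657, φ2=-1.1273361, Δφ=-1.8649018, Δλ=-3.5551222 rad; a=sin²(Δφ/2)+cosφ1·cosφ2·sin²(Δλ/2)=0.9491144635; c=2·atan2(√a, √(1-a))=2.686519612; dist=6371·c=17115.816 ≈ 17115.8 km; running total=17115.8 km
Leg 1 bearing: y=sinΔλ·cosφ2=0.17241818, x=cosφ1·sinφ2-sinφ1·cosφ2·cosΔλ=-0.40429787; θ=atan2(y, x)=156.9035° ≈ 156.9°
Leg 2: φ1=-1.1273361, φ2=0.3966767, Δφ=1.5240128, Δλ=4.9763561 rad; a=sin²(Δφ/2)+cosφ1·cosφ2·sin²(Δλ/2)=0.6228639242; c=2·atan2(√a, √(1-a))=1.819066819; dist=6371·c=11589.275 ≈ 11589.3 km; running total=28705.1 km
Leg 2 bearing: y=sinΔλ·cosφ2=-0.89040218, x=cosφ1·sinφ2-sinφ1·cosφ2·cosΔλ=0.38314721; θ=atan2(y, x)=-66.7174° <0 so +360° → 293.2826° ≈ 293.3°
Leg 3: φ1=0.3966767, φ2=0.2460373, Δφ=-0.1506394, Δλ=-1.4131791 rad; a=sin²(Δφ/2)+cosφ1·cosφ2·sin²(Δλ/2)=0.3827406203; c=2·atan2(√a, √(1-a))=1.334072835; dist=6371·c=8499.378 ≈ 8499.4 km; running total=37204.5 km
Leg 3 bearing: y=sinΔλ·cosφ2=-0.95786260, x=cosφ1·sinφ2-sinφ1·cosφ2·cosΔλ=0.16583182; θ=atan2(y, x)=-80.1779° <0 so +360° → 279.8221° ≈ 279.8°
Leg 4: φ1=0.2460373, φ2=0.6827676, Δφ=0.4367302, Δλ=-0.4070666 rad; a=sin²(Δφ/2)+cosφ1·cosφ2·sin²(Δλ/2)=0.0776736612; c=2·atan2(√a, √(1-a))=0.564880311; dist=6371·c=3598.852 ≈ 3598.9 km; running total=40803.4 km
Leg 4 bearing: y=sinΔλ·cosφ2=-0.30716438, x=cosφ1·sinφ2-sinφ1·cosφ2·cosΔλ=0.43841978; θ=atan2(y, x)=-35.0157° <0 so +360° → 324.9843° ≈ 325.0°
Leg 5: φ1=0.6827676, φ2=0.4511030, Δφ=-0.2316645, Δλ=1.0462481 rad; a=sin²(Δφ/2)+cosφ1·cosφ2·sin²(Δλ/2)=0.1876254320; c=2·atan2(√a, √(1-a))=0.895986116; dist=6371·c=5708.328 ≈ 5708.3 km; running total=46511.7 km
Leg 5 bearing: y=sinΔλ·cosφ2=0.77896650, x=cosφ1·sinφ2-sinφ1·cosφ2·cosΔλ=0.05384901; θ=atan2(y, x)=86.0455° ≈ 86.0°
Leg 6: φ1=0.4511030, φ2=-0.7429518, Δφ=-1.1940548, Δλ=-4.6142090 rad; a=sin²(Δφ/2)+cosφ1·cosφ2·sin²(Δλ/2)=0.6799400327; c=2·atan2(√a, √(1-a))=1.938935670; dist=6371·c=12352.959 ≈ 12353.0 km; running total=58864.7 km
Leg 6 bearing: y=sinΔλ·cosφ2=0.73292830, x=cosφ1·sinφ2-sinφ1·cosφ2·cosΔλ=-0.57732351; θ=atan2(y, x)=128.2273° ≈ 128.2°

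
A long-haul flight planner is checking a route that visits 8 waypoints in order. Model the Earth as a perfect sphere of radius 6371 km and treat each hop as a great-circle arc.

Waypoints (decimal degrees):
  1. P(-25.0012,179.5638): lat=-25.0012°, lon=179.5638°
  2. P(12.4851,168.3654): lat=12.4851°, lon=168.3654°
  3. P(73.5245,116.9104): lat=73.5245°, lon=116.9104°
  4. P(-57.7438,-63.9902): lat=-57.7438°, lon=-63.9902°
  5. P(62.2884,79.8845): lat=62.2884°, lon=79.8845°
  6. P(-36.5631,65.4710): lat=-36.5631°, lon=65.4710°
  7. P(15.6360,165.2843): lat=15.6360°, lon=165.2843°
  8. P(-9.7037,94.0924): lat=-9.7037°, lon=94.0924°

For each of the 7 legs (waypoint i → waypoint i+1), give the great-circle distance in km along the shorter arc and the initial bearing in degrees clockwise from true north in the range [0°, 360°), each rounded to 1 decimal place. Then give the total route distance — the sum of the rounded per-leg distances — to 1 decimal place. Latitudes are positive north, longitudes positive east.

Leg 1: φ1=-0.4363533, φ2=0.2179061, Δφ=0.6542594, Δλ=-0.1954490 rad; a=sin²(Δφ/2)+cosφ1·cosφ2·sin²(Δλ/2)=0.1116742385; c=2·atan2(√a, √(1-a))=0.681463698; dist=6371·c=4341.605 ≈ 4341.6 km; running total=4341.6 km
Leg 1 bearing: y=sinΔλ·cosφ2=-0.18961440, x=cosφ1·sinφ2-sinφ1·cosφ2·cosΔλ=0.60071523; θ=atan2(y, x)=-17.5182° <0 so +360° → 342.4818° ≈ 342.5°
Leg 2: φ1=0.2179061, φ2=1.2832446, Δφ=1.0653385, Δλ=-0.8980592 rad; a=sin²(Δφ/2)+cosφ1·cosφ2·sin²(Δλ/2)=0.3100734976; c=2·atan2(√a, √(1-a))=1.181158941; dist=6371·c=7525.164 ≈ 7525.2 km; running total=11866.8 km
Leg 2 bearing: y=sinΔλ·cosφ2=-0.22181311, x=cosφ1·sinφ2-sinφ1·cosφ2·cosΔλ=0.89805937; θ=atan2(y, x)=-13.8739° <0 so +360° → 346.1261° ≈ 346.1°
Leg 3: φ1=1.2832446, φ2=-1.0078194, Δφ=-2.2910640, Δλ=-3.1573111 rad; a=sin²(Δφ/2)+cosφ1·cosφ2·sin²(Δλ/2)=0.9811454790; c=2·atan2(√a, √(1-a))=2.866098735; dist=6371·c=18259.915 ≈ 18259.9 km; running total=30126.7 km
Leg 3 bearing: y=sinΔλ·cosφ2=0.00838868, x=cosφ1·sinφ2-sinφ1·cosφ2·cosΔλ=0.27189289; θ=atan2(y, x)=1.7672° ≈ 1.8°
Leg 4: φ1=-1.0078194, φ2=1.0871377, Δφ=2.0949571, Δλ=2.5110872 rad; a=sin²(Δφ/2)+cosφ1·cosφ2·sin²(Δλ/2)=0.9745687006; c=2·atan2(√a, √(1-a))=2.821281207; dist=6371·c=17974.383 ≈ 17974.4 km; running total=48101.1 km
Leg 4 bearing: y=sinΔλ·cosφ2=0.27415474, x=cosφ1·sinφ2-sinφ1·cosφ2·cosΔλ=0.15484629; θ=atan2(y, x)=60.5417° ≈ 60.5°
Leg 5: φ1=1.0871377, φ2=-0.6381465, Δφ=-1.7252841, Δλ=-0.2515630 rad; a=sin²(Δφ/2)+cosφ1·cosφ2·sin²(Δλ/2)=0.5828151513; c=2·atan2(√a, √(1-a))=1.737193434; dist=6371·c=11067.659 ≈ 11067.7 km; running total=59168.8 km
Leg 5 bearing: y=sinΔλ·cosφ2=-0.19993134, x=cosφ1·sinφ2-sinφ1·cosφ2·cosΔλ=-0.96570910; θ=atan2(y, x)=-168.3033° <0 so +360° → 191.6967° ≈ 191.7°
Leg 6: φ1=-0.6381465, φ2=0.2728997, Δφ=0.9110462, Δλ=1.7420707 rad; a=sin²(Δφ/2)+cosφ1·cosφ2·sin²(Δλ/2)=0.6461941181; c=2·atan2(√a, √(1-a))=1.867519586; dist=6371·c=11897.967 ≈ 11898.0 km; running total=71066.8 km
Leg 6 bearing: y=sinΔλ·cosφ2=0.94890324, x=cosφ1·sinφ2-sinφ1·cosφ2·cosΔλ=0.11870874; θ=atan2(y, x)=82.8693° ≈ 82.9°
Leg 7: φ1=0.2728997, φ2=-0.1693615, Δφ=-0.4422612, Δλ=-1.2425331 rad; a=sin²(Δφ/2)+cosφ1·cosφ2·sin²(Δλ/2)=0.3697013174; c=2·atan2(√a, √(1-a))=1.307155431; dist=6371·c=8327.887 ≈ 8327.9 km; running total=79394.7 km
Leg 7 bearing: y=sinΔλ·cosφ2=-0.93306024, x=cosφ1·sinφ2-sinφ1·cosφ2·cosΔλ=-0.24796693; θ=atan2(y, x)=-104.8827° <0 so +360° → 255.1173° ≈ 255.1°

Leg 1: dist=4341.6 km, bearing=342.5°
Leg 2: dist=7525.2 km, bearing=346.1°
Leg 3: dist=18259.9 km, bearing=1.8°
Leg 4: dist=17974.4 km, bearing=60.5°
Leg 5: dist=11067.7 km, bearing=191.7°
Leg 6: dist=11898.0 km, bearing=82.9°
Leg 7: dist=8327.9 km, bearing=255.1°
Total: 79394.7 km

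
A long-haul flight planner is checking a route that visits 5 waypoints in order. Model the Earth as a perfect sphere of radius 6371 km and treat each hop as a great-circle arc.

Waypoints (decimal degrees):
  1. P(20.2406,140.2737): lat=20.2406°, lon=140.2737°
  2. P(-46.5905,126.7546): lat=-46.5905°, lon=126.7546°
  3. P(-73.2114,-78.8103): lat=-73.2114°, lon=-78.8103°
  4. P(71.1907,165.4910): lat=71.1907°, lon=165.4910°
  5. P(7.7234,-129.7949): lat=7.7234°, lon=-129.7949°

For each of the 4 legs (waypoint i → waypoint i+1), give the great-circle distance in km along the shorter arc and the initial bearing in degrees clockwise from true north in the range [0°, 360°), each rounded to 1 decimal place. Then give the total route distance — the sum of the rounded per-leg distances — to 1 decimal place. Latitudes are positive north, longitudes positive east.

Leg 1: φ1=0.3532651, φ2=-0.8131576, Δφ=-1.1664227, Δλ=-0.2359528 rad; a=sin²(Δφ/2)+cosφ1·cosφ2·sin²(Δλ/2)=0.3122111771; c=2·atan2(√a, √(1-a))=1.185776356; dist=6371·c=7554.581 ≈ 7554.6 km; running total=7554.6 km
Leg 1 bearing: y=sinΔλ·cosφ2=-0.16064826, x=cosφ1·sinφ2-sinφ1·cosφ2·cosΔλ=-0.91276151; θ=atan2(y, x)=-170.0180° <0 so +360° → 189.9820° ≈ 190.0°
Leg 2: φ1=-0.8131576, φ2=-1.2777800, Δφ=-0.4646224, Δλ=-3.5877843 rad; a=sin²(Δφ/2)+cosφ1·cosφ2·sin²(Δλ/2)=0.2417820555; c=2·atan2(√a, √(1-a))=1.028112722; dist=6371·c=6550.106 ≈ 6550.1 km; running total=14104.7 km
Leg 2 bearing: y=sinΔλ·cosφ2=0.12464462, x=cosφ1·sinφ2-sinφ1·cosφ2·cosΔλ=-0.84720581; θ=atan2(y, x)=171.6304° ≈ 171.6°
Leg 3: φ1=-1.2777800, φ2=1.2425121, Δφ=2.5202921, Δλ=4.2638621 rad; a=sin²(Δφ/2)+cosφ1·cosφ2·sin²(Δλ/2)=0.9733170182; c=2·atan2(√a, √(1-a))=2.813423518; dist=6371·c=17924.321 ≈ 17924.3 km; running total=32029.0 km
Leg 3 bearing: y=sinΔλ·cosφ2=-0.29052784, x=cosφ1·sinφ2-sinφ1·cosφ2·cosΔλ=0.13956209; θ=atan2(y, x)=-64.3416° <0 so +360° → 295.6584° ≈ 295.7°
Leg 4: φ1=1.2425121, φ2=0.1347988, Δφ=-1.1077134, Δλ=-5.1537112 rad; a=sin²(Δφ/2)+cosφ1·cosφ2·sin²(Δλ/2)=0.3681592965; c=2·atan2(√a, √(1-a))=1.303959631; dist=6371·c=8307.527 ≈ 8307.5 km; running total=40336.5 km
Leg 4 bearing: y=sinΔλ·cosφ2=0.89598526, x=cosφ1·sinφ2-sinφ1·cosφ2·cosΔλ=-0.35732693; θ=atan2(y, x)=111.7426° ≈ 111.7°

Leg 1: dist=7554.6 km, bearing=190.0°
Leg 2: dist=6550.1 km, bearing=171.6°
Leg 3: dist=17924.3 km, bearing=295.7°
Leg 4: dist=8307.5 km, bearing=111.7°
Total: 40336.5 km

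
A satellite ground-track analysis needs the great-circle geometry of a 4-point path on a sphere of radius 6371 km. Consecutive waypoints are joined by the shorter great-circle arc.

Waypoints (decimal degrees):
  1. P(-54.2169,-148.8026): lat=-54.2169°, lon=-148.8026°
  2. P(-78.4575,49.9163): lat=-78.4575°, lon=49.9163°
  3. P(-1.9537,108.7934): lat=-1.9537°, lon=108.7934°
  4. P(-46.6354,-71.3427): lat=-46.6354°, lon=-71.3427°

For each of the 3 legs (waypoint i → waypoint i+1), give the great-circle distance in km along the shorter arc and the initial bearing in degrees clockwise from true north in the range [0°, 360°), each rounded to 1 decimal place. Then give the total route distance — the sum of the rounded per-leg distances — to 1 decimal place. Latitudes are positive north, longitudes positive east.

Leg 1: φ1=-0.9462634, φ2=-1.3693417, Δφ=-0.4230783, Δλ=3.4682991 rad; a=sin²(Δφ/2)+cosφ1·cosφ2·sin²(Δλ/2)=0.1579900158; c=2·atan2(√a, √(1-a))=0.817536973; dist=6371·c=5208.528 ≈ 5208.5 km; running total=5208.5 km
Leg 1 bearing: y=sinΔλ·cosφ2=-0.06421549, x=cosφ1·sinφ2-sinφ1·cosφ2·cosΔλ=-0.72663130; θ=atan2(y, x)=-174.9496° <0 so +360° → 185.0504° ≈ 185.1°
Leg 2: φ1=-1.3693417, φ2=-0.0340985, Δφ=1.3352432, Δλ=1.0275992 rad; a=sin²(Δφ/2)+cosφ1·cosφ2·sin²(Δλ/2)=0.4316168029; c=2·atan2(√a, √(1-a))=1.433599933; dist=6371·c=9133.465 ≈ 9133.5 km; running total=14342.0 km
Leg 2 bearing: y=sinΔλ·cosφ2=0.85556294, x=cosφ1·sinφ2-sinφ1·cosφ2·cosΔλ=0.49930652; θ=atan2(y, x)=59.7322° ≈ 59.7°
Leg 3: φ1=-0.0340985, φ2=-0.8139413, Δφ=-0.7798428, Δλ=-3.1439680 rad; a=sin²(Δφ/2)+cosφ1·cosφ2·sin²(Δλ/2)=0.8307263096; c=2·atan2(√a, √(1-a))=2.293550297; dist=6371·c=14612.209 ≈ 14612.2 km; running total=28954.2 km
Leg 3 bearing: y=sinΔλ·cosφ2=0.00163103, x=cosφ1·sinφ2-sinφ1·cosφ2·cosΔλ=-0.74998518; θ=atan2(y, x)=179.8754° ≈ 179.9°

Leg 1: dist=5208.5 km, bearing=185.1°
Leg 2: dist=9133.5 km, bearing=59.7°
Leg 3: dist=14612.2 km, bearing=179.9°
Total: 28954.2 km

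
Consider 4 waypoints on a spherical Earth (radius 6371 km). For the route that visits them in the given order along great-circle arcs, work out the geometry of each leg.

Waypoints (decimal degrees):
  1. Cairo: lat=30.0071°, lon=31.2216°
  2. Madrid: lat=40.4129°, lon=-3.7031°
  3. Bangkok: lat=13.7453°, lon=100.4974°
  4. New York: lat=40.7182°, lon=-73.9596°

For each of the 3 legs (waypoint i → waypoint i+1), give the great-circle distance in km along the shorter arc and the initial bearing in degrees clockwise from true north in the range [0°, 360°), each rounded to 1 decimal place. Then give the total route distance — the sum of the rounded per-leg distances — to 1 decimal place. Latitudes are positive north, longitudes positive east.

Leg 1: φ1=0.5237227, φ2=0.7053382, Δφ=0.1816155, Δλ=-0.6095510 rad; a=sin²(Δφ/2)+cosφ1·cosφ2·sin²(Δλ/2)=0.0675950888; c=2·atan2(√a, √(1-a))=0.526024843; dist=6371·c=3351.304 ≈ 3351.3 km; running total=3351.3 km
Leg 1 bearing: y=sinΔλ·cosφ2=-0.43589666, x=cosφ1·sinφ2-sinφ1·cosφ2·cosΔλ=0.24919485; θ=atan2(y, x)=-60.2441° <0 so +360° → 299.7559° ≈ 299.8°
Leg 2: φ1=0.7053382, φ2=0.2399007, Δφ=-0.4654374, Δλ=1.8186418 rad; a=sin²(Δφ/2)+cosφ1·cosφ2·sin²(Δλ/2)=0.5136972144; c=2·atan2(√a, √(1-a))=1.598194183; dist=6371·c=10182.095 ≈ 10182.1 km; running total=13533.4 km
Leg 2 bearing: y=sinΔλ·cosφ2=0.94167987, x=cosφ1·sinφ2-sinφ1·cosφ2·cosΔλ=0.33539315; θ=atan2(y, x)=70.3959° ≈ 70.4°
Leg 3: φ1=0.2399007, φ2=0.7106667, Δφ=0.4707659, Δλ=-3.0448491 rad; a=sin²(Δφ/2)+cosφ1·cosφ2·sin²(Δλ/2)=0.7888894428; c=2·atan2(√a, √(1-a))=2.186801079; dist=6371·c=13932.110 ≈ 13932.1 km; running total=27465.5 km
Leg 3 bearing: y=sinΔλ·cosφ2=-0.07321028, x=cosφ1·sinφ2-sinφ1·cosφ2·cosΔλ=0.81290332; θ=atan2(y, x)=-5.1462° <0 so +360° → 354.8538° ≈ 354.9°

Leg 1: dist=3351.3 km, bearing=299.8°
Leg 2: dist=10182.1 km, bearing=70.4°
Leg 3: dist=13932.1 km, bearing=354.9°
Total: 27465.5 km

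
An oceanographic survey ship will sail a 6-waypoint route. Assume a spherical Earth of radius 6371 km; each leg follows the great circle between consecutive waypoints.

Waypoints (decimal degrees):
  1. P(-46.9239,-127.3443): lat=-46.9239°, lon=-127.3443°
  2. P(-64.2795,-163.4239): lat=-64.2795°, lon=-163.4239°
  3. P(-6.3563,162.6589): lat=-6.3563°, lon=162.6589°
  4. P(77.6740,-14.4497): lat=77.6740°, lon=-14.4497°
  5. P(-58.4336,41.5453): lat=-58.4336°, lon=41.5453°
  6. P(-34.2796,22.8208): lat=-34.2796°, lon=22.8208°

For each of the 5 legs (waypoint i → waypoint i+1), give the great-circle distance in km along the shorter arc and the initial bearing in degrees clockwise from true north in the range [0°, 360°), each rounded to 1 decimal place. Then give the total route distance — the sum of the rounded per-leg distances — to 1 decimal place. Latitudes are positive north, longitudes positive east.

Leg 1: φ1=-0.8189766, φ2=-1.1218889, Δφ=-0.3029124, Δλ=-0.6297078 rad; a=sin²(Δφ/2)+cosφ1·cosφ2·sin²(Δλ/2)=0.0511885396; c=2·atan2(√a, √(1-a))=0.456449871; dist=6371·c=2908.042 ≈ 2908.0 km; running total=2908.0 km
Leg 1 bearing: y=sinΔλ·cosφ2=-0.25557543, x=cosφ1·sinφ2-sinφ1·cosφ2·cosΔλ=-0.35910206; θ=atan2(y, x)=-144.5603° <0 so +360° → 215.4397° ≈ 215.4°
Leg 2: φ1=-1.1218889, φ2=-0.1109384, Δφ=1.0109506, Δλ=5.6912185 rad; a=sin²(Δφ/2)+cosφ1·cosφ2·sin²(Δλ/2)=0.2711673632; c=2·atan2(√a, √(1-a))=1.095428779; dist=6371·c=6978.977 ≈ 6979.0 km; running total=9887.0 km
Leg 2 bearing: y=sinΔλ·cosφ2=-0.55456406, x=cosφ1·sinφ2-sinφ1·cosφ2·cosΔλ=0.69498287; θ=atan2(y, x)=-38.5882° <0 so +360° → 321.4118° ≈ 321.4°
Leg 3: φ1=-0.1109384, φ2=1.3556670, Δφ=1.4666054, Δλ=-3.0911282 rad; a=sin²(Δφ/2)+cosφ1·cosφ2·sin²(Δλ/2)=0.6600251329; c=2·atan2(√a, √(1-a))=1.896578870; dist=6371·c=12083.104 ≈ 12083.1 km; running total=21970.1 km
Leg 3 bearing: y=sinΔλ·cosφ2=-0.01076826, x=cosφ1·sinφ2-sinφ1·cosφ2·cosΔλ=0.94733936; θ=atan2(y, x)=-0.6512° <0 so +360° → 359.3488° ≈ 359.3°
Leg 4: φ1=1.3556670, φ2=-1.0198587, Δφ=-2.3755258, Δλ=0.9772971 rad; a=sin²(Δφ/2)+cosφ1·cosφ2·sin²(Δλ/2)=0.8849477235; c=2·atan2(√a, √(1-a))=2.449473630; dist=6371·c=15605.596 ≈ 15605.6 km; running total=37575.7 km
Leg 4 bearing: y=sinΔλ·cosφ2=0.43396430, x=cosφ1·sinφ2-sinφ1·cosφ2·cosΔλ=-0.46790596; θ=atan2(y, x)=137.1553° ≈ 137.2°
Leg 5: φ1=-1.0198587, φ2=-0.5982919, Δφ=0.4215668, Δλ=-0.3268042 rad; a=sin²(Δφ/2)+cosφ1·cosφ2·sin²(Δλ/2)=0.0552224650; c=2·atan2(√a, √(1-a))=0.474426038; dist=6371·c=3022.568 ≈ 3022.6 km; running total=40598.3 km
Leg 5 bearing: y=sinΔλ·cosφ2=-0.26525681, x=cosφ1·sinφ2-sinφ1·cosφ2·cosΔλ=0.37192822; θ=atan2(y, x)=-35.4962° <0 so +360° → 324.5038° ≈ 324.5°

Leg 1: dist=2908.0 km, bearing=215.4°
Leg 2: dist=6979.0 km, bearing=321.4°
Leg 3: dist=12083.1 km, bearing=359.3°
Leg 4: dist=15605.6 km, bearing=137.2°
Leg 5: dist=3022.6 km, bearing=324.5°
Total: 40598.3 km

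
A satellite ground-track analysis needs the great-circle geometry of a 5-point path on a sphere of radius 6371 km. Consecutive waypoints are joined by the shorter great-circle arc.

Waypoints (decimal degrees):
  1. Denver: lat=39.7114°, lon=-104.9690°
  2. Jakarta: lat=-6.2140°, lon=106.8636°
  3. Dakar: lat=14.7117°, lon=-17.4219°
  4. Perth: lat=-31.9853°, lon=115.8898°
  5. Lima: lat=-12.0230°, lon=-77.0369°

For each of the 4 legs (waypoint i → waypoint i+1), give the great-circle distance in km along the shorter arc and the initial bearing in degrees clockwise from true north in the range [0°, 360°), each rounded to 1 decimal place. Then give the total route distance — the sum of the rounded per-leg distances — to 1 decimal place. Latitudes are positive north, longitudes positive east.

Leg 1: φ1=0.6930947, φ2=-0.1084548, Δφ=-0.8015494, Δλ=3.6971763 rad; a=sin²(Δφ/2)+cosφ1·cosφ2·sin²(Δλ/2)=0.8594432566; c=2·atan2(√a, √(1-a))=2.372995470; dist=6371·c=15118.354 ≈ 15118.4 km; running total=15118.4 km
Leg 1 bearing: y=sinΔλ·cosφ2=-0.52434033, x=cosφ1·sinφ2-sinφ1·cosφ2·cosΔλ=0.45636542; θ=atan2(y, x)=-48.9650° <0 so +360° → 311.0350° ≈ 311.0°
Leg 2: φ1=-0.1084548, φ2=0.2567676, Δφ=0.3652224, Δλ=-2.1691912 rad; a=sin²(Δφ/2)+cosφ1·cosφ2·sin²(Δλ/2)=0.7845683074; c=2·atan2(√a, √(1-a))=2.176251763; dist=6371·c=13864.900 ≈ 13864.9 km; running total=28983.3 km
Leg 2 bearing: y=sinΔλ·cosφ2=-0.79915333, x=cosφ1·sinφ2-sinφ1·cosφ2·cosΔλ=0.19348765; θ=atan2(y, x)=-76.3897° <0 so +360° → 283.6103° ≈ 283.6°
Leg 3: φ1=0.2567676, φ2=-0.5582488, Δφ=-0.8150164, Δλ=2.3267281 rad; a=sin²(Δφ/2)+cosφ1·cosφ2·sin²(Δλ/2)=0.8486361007; c=2·atan2(√a, √(1-a))=2.342381256; dist=6371·c=14923.311 ≈ 14923.3 km; running total=43906.6 km
Leg 3 bearing: y=sinΔλ·cosφ2=0.61716643, x=cosφ1·sinφ2-sinφ1·cosφ2·cosΔλ=-0.36457794; θ=atan2(y, x)=120.5716° ≈ 120.6°
Leg 4: φ1=-0.5582488, φ2=-0.2098409, Δφ=0.3484079, Δλ=-3.3672061 rad; a=sin²(Δφ/2)+cosφ1·cosφ2·sin²(Δλ/2)=0.8491076019; c=2·atan2(√a, √(1-a))=2.343697660; dist=6371·c=14931.698 ≈ 14931.7 km; running total=58838.3 km
Leg 4 bearing: y=sinΔλ·cosφ2=0.21879717, x=cosφ1·sinφ2-sinφ1·cosφ2·cosΔλ=-0.68163284; θ=atan2(y, x)=162.2039° ≈ 162.2°

Leg 1: dist=15118.4 km, bearing=311.0°
Leg 2: dist=13864.9 km, bearing=283.6°
Leg 3: dist=14923.3 km, bearing=120.6°
Leg 4: dist=14931.7 km, bearing=162.2°
Total: 58838.3 km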